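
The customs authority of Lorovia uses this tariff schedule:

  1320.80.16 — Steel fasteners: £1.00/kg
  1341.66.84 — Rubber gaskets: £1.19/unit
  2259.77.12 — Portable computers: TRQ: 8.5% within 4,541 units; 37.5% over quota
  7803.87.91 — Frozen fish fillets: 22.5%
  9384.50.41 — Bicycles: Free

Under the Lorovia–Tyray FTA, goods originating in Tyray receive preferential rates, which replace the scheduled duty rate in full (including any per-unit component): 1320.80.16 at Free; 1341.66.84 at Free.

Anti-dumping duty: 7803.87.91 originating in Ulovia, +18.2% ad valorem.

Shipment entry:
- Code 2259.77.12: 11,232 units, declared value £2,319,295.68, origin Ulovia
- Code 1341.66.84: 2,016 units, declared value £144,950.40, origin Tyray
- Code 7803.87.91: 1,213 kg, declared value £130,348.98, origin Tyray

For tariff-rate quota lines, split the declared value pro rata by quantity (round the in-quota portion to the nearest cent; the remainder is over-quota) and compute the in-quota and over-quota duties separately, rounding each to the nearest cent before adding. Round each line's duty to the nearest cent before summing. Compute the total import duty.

£627,139.78

Line 1 (2259.77.12, Ulovia, 11,232 units, £2,319,295.68):
Code 2259.77.12 is under a tariff-rate quota (threshold 4,541 units). In-quota: 4,541 units at 8.5%; over-quota: 6,691 units at 37.5%.
Pro-rata value split: in-quota = £2,319,295.68 × 4,541/11,232 = £937,671.09; over-quota = £2,319,295.68 − £937,671.09 = £1,381,624.59.
In-quota duty = £937,671.09 × 8.5% = £79,702.04. Over-quota duty = £1,381,624.59 × 37.5% = £518,109.22.
Line duty = £79,702.04 + £518,109.22 = £597,811.26.
Line 2 (1341.66.84, Tyray, 2,016 units, £144,950.40):
Base rate for 1341.66.84 is £1.19/unit.
Origin Tyray qualifies under the Lorovia–Tyray agreement and 1341.66.84 is covered: preferential rate Free applies instead.
Duty = £144,950.40 × 0% = £0.00.
Line 3 (7803.87.91, Tyray, 1,213 kg, £130,348.98):
Base rate for 7803.87.91 is 22.5%.
Origin Tyray is the FTA partner but 7803.87.91 is not on the preference list; base rate stands.
The additional-duty order on 7803.87.91 targets Ulovia, not Tyray; it does not apply.
Duty = £130,348.98 × 22.5% = £29,328.52.
Total = £597,811.26 + £0.00 + £29,328.52 = £627,139.78.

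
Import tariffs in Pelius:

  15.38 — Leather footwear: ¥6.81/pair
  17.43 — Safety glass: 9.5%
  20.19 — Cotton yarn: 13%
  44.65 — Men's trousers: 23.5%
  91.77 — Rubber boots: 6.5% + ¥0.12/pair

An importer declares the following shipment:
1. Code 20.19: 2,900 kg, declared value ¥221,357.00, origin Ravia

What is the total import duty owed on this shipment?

¥28,776.41

Line 1 (20.19, Ravia, 2,900 kg, ¥221,357.00):
Base rate for 20.19 is 13%.
Duty = ¥221,357.00 × 13% = ¥28,776.41.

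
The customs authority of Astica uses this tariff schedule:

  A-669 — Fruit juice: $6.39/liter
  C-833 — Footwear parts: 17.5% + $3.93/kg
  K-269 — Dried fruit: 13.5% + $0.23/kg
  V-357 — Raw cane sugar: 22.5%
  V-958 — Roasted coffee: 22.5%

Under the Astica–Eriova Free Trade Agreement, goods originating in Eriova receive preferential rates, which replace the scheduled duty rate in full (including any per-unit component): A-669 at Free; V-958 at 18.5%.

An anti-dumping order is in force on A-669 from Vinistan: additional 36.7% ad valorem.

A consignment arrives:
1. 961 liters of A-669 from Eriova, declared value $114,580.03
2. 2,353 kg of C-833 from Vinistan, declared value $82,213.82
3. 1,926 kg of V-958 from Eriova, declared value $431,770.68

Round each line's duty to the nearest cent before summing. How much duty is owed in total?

Line 1 (A-669, Eriova, 961 liters, $114,580.03):
Base rate for A-669 is $6.39/liter.
Origin Eriova qualifies under the Astica–Eriova agreement and A-669 is covered: preferential rate Free applies instead.
The additional-duty order on A-669 targets Vinistan, not Eriova; it does not apply.
Duty = $114,580.03 × 0% = $0.00.
Line 2 (C-833, Vinistan, 2,353 kg, $82,213.82):
Base rate for C-833 is 17.5% + $3.93/kg.
Duty = $82,213.82 × 17.5% + 2,353 × $3.93 = $23,634.71.
Line 3 (V-958, Eriova, 1,926 kg, $431,770.68):
Base rate for V-958 is 22.5%.
Origin Eriova qualifies under the Astica–Eriova agreement and V-958 is covered: preferential rate 18.5% applies instead.
Duty = $431,770.68 × 18.5% = $79,877.58.
Total = $0.00 + $23,634.71 + $79,877.58 = $103,512.29.

$103,512.29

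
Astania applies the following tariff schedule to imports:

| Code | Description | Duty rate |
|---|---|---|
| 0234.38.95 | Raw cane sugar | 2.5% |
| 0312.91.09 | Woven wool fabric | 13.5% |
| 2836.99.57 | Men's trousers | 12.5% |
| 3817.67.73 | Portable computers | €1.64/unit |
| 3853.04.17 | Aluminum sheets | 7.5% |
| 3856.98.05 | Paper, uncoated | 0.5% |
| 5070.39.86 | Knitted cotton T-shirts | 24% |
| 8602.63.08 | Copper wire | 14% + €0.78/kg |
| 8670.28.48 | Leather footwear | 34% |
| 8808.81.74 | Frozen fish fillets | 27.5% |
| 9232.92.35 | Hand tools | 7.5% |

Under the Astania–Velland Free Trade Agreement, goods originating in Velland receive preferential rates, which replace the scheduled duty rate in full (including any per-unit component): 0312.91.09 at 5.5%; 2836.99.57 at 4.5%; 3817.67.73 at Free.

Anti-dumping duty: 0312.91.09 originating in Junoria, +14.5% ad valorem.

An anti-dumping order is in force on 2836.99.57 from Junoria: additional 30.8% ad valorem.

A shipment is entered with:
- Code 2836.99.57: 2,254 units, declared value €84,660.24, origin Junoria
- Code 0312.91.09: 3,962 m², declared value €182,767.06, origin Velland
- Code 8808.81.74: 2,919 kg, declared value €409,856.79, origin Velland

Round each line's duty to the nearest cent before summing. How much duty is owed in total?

Line 1 (2836.99.57, Junoria, 2,254 units, €84,660.24):
Base rate for 2836.99.57 is 12.5%.
2836.99.57 has an FTA preferential rate, but origin Junoria is not Velland; base rate stands.
Additional duty on 2836.99.57 from Junoria: +30.8%. Applied ad valorem rate: 12.5% + 30.8% = 43.3%.
Duty = €84,660.24 × 43.3% = €36,657.88.
Line 2 (0312.91.09, Velland, 3,962 m², €182,767.06):
Base rate for 0312.91.09 is 13.5%.
Origin Velland qualifies under the Astania–Velland agreement and 0312.91.09 is covered: preferential rate 5.5% applies instead.
The additional-duty order on 0312.91.09 targets Junoria, not Velland; it does not apply.
Duty = €182,767.06 × 5.5% = €10,052.19.
Line 3 (8808.81.74, Velland, 2,919 kg, €409,856.79):
Base rate for 8808.81.74 is 27.5%.
Origin Velland is the FTA partner but 8808.81.74 is not on the preference list; base rate stands.
Duty = €409,856.79 × 27.5% = €112,710.62.
Total = €36,657.88 + €10,052.19 + €112,710.62 = €159,420.69.

€159,420.69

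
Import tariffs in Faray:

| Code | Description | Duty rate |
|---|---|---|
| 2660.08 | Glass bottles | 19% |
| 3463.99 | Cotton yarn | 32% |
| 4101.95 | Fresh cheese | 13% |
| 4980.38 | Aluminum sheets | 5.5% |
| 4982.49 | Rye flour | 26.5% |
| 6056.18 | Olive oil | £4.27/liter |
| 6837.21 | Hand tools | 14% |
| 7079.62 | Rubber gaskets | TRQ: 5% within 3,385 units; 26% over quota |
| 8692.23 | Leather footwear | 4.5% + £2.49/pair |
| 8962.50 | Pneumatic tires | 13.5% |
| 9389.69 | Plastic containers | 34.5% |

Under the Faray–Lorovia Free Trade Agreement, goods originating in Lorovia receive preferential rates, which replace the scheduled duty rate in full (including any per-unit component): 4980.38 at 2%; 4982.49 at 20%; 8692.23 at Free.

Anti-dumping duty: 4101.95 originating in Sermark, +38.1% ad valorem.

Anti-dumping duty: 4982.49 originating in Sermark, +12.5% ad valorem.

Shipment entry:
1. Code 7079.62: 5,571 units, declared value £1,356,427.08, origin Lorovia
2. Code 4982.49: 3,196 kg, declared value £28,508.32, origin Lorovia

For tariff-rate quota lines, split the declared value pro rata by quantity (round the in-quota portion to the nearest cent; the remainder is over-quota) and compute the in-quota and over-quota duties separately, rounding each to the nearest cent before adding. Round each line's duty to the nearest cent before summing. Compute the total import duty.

Line 1 (7079.62, Lorovia, 5,571 units, £1,356,427.08):
Code 7079.62 is under a tariff-rate quota (threshold 3,385 units). In-quota: 3,385 units at 5%; over-quota: 2,186 units at 26%.
Pro-rata value split: in-quota = £1,356,427.08 × 3,385/5,571 = £824,179.80; over-quota = £1,356,427.08 − £824,179.80 = £532,247.28.
In-quota duty = £824,179.80 × 5% = £41,208.99. Over-quota duty = £532,247.28 × 26% = £138,384.29.
Line duty = £41,208.99 + £138,384.29 = £179,593.28.
Line 2 (4982.49, Lorovia, 3,196 kg, £28,508.32):
Base rate for 4982.49 is 26.5%.
Origin Lorovia qualifies under the Faray–Lorovia agreement and 4982.49 is covered: preferential rate 20% applies instead.
The additional-duty order on 4982.49 targets Sermark, not Lorovia; it does not apply.
Duty = £28,508.32 × 20% = £5,701.66.
Total = £179,593.28 + £5,701.66 = £185,294.94.

£185,294.94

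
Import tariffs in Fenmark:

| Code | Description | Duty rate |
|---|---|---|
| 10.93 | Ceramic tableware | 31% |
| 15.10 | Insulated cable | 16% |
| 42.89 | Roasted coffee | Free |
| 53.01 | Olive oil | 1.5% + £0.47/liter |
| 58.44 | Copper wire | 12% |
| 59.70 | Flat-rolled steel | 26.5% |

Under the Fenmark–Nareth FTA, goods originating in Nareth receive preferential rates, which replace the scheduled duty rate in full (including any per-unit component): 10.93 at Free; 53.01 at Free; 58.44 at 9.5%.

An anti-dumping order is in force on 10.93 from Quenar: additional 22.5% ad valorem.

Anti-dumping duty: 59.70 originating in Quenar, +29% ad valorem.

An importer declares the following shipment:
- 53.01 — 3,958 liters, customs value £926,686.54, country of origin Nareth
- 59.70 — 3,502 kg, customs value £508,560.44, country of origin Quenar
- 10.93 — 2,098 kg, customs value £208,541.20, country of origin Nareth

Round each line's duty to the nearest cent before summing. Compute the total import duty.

Line 1 (53.01, Nareth, 3,958 liters, £926,686.54):
Base rate for 53.01 is 1.5% + £0.47/liter.
Origin Nareth qualifies under the Fenmark–Nareth agreement and 53.01 is covered: preferential rate Free applies instead.
Duty = £926,686.54 × 0% = £0.00.
Line 2 (59.70, Quenar, 3,502 kg, £508,560.44):
Base rate for 59.70 is 26.5%.
Additional duty on 59.70 from Quenar: +29%. Applied ad valorem rate: 26.5% + 29% = 55.5%.
Duty = £508,560.44 × 55.5% = £282,251.04.
Line 3 (10.93, Nareth, 2,098 kg, £208,541.20):
Base rate for 10.93 is 31%.
Origin Nareth qualifies under the Fenmark–Nareth agreement and 10.93 is covered: preferential rate Free applies instead.
The additional-duty order on 10.93 targets Quenar, not Nareth; it does not apply.
Duty = £208,541.20 × 0% = £0.00.
Total = £0.00 + £282,251.04 + £0.00 = £282,251.04.

£282,251.04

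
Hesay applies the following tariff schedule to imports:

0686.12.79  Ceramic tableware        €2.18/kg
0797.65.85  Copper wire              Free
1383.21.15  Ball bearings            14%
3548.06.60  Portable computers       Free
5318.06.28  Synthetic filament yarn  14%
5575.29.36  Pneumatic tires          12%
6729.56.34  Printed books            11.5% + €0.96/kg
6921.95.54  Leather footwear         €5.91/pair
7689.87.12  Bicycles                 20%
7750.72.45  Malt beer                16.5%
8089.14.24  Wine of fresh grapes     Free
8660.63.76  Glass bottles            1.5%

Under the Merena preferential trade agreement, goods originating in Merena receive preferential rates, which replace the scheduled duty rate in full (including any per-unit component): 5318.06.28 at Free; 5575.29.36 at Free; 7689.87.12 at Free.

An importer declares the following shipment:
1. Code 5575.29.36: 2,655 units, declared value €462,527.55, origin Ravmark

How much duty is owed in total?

Line 1 (5575.29.36, Ravmark, 2,655 units, €462,527.55):
Base rate for 5575.29.36 is 12%.
5575.29.36 has an FTA preferential rate, but origin Ravmark is not Merena; base rate stands.
Duty = €462,527.55 × 12% = €55,503.31.

€55,503.31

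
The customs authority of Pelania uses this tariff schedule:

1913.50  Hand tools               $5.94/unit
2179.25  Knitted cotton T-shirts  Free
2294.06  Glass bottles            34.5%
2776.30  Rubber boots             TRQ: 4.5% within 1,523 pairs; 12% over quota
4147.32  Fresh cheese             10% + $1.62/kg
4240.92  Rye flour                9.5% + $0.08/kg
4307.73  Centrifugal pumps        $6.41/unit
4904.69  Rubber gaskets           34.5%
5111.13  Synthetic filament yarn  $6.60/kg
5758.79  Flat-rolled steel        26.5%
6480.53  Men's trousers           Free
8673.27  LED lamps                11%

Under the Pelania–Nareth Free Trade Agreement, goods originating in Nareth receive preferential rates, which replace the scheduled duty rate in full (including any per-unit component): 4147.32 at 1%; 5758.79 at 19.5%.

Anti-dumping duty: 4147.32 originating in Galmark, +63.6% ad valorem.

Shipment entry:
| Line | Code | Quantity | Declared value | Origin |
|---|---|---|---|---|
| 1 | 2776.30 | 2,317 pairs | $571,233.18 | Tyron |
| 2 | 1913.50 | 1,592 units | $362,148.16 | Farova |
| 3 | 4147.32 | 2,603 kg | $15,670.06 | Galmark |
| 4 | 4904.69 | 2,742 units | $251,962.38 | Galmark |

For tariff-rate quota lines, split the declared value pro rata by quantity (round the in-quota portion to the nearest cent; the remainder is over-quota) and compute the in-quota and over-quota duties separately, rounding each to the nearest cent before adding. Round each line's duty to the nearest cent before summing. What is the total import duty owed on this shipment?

$152,520.47

Line 1 (2776.30, Tyron, 2,317 pairs, $571,233.18):
Code 2776.30 is under a tariff-rate quota (threshold 1,523 pairs). In-quota: 1,523 pairs at 4.5%; over-quota: 794 pairs at 12%.
Pro-rata value split: in-quota = $571,233.18 × 1,523/2,317 = $375,480.42; over-quota = $571,233.18 − $375,480.42 = $195,752.76.
In-quota duty = $375,480.42 × 4.5% = $16,896.62. Over-quota duty = $195,752.76 × 12% = $23,490.33.
Line duty = $16,896.62 + $23,490.33 = $40,386.95.
Line 2 (1913.50, Farova, 1,592 units, $362,148.16):
Base rate for 1913.50 is $5.94/unit.
Duty = 1,592 × $5.94 = $9,456.48.
Line 3 (4147.32, Galmark, 2,603 kg, $15,670.06):
Base rate for 4147.32 is 10% + $1.62/kg.
4147.32 has an FTA preferential rate, but origin Galmark is not Nareth; base rate stands.
Additional duty on 4147.32 from Galmark: +63.6%. Applied ad valorem rate: 10% + 63.6% = 73.6%.
Duty = $15,670.06 × 73.6% + 2,603 × $1.62 = $15,750.02.
Line 4 (4904.69, Galmark, 2,742 units, $251,962.38):
Base rate for 4904.69 is 34.5%.
Duty = $251,962.38 × 34.5% = $86,927.02.
Total = $40,386.95 + $9,456.48 + $15,750.02 + $86,927.02 = $152,520.47.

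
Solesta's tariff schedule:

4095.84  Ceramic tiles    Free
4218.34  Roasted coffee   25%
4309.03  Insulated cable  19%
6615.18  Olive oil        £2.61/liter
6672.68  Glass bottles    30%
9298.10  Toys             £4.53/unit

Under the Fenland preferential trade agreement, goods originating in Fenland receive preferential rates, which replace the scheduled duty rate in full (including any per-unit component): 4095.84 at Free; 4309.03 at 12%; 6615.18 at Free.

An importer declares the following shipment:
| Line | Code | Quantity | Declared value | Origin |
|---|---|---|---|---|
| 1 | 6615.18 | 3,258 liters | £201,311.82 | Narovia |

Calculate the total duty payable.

Line 1 (6615.18, Narovia, 3,258 liters, £201,311.82):
Base rate for 6615.18 is £2.61/liter.
6615.18 has an FTA preferential rate, but origin Narovia is not Fenland; base rate stands.
Duty = 3,258 × £2.61 = £8,503.38.

£8,503.38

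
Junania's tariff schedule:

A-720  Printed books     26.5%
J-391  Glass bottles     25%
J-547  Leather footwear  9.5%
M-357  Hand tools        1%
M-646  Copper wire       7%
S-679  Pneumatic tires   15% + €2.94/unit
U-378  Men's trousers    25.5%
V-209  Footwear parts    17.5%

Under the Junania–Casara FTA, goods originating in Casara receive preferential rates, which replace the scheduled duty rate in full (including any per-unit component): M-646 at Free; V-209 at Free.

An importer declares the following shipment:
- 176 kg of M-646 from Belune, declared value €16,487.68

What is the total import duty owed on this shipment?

€1,154.14

Line 1 (M-646, Belune, 176 kg, €16,487.68):
Base rate for M-646 is 7%.
M-646 has an FTA preferential rate, but origin Belune is not Casara; base rate stands.
Duty = €16,487.68 × 7% = €1,154.14.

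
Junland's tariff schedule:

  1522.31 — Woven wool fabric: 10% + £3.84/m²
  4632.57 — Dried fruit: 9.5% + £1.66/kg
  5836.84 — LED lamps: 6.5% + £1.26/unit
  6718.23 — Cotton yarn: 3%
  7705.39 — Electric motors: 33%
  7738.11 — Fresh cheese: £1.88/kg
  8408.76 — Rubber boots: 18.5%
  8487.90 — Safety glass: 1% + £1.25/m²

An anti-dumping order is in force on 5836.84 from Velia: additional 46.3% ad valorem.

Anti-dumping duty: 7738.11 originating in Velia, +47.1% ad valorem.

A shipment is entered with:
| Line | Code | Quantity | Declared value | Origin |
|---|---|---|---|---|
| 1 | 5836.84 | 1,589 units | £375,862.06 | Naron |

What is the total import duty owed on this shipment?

Line 1 (5836.84, Naron, 1,589 units, £375,862.06):
Base rate for 5836.84 is 6.5% + £1.26/unit.
The additional-duty order on 5836.84 targets Velia, not Naron; it does not apply.
Duty = £375,862.06 × 6.5% + 1,589 × £1.26 = £26,433.17.

£26,433.17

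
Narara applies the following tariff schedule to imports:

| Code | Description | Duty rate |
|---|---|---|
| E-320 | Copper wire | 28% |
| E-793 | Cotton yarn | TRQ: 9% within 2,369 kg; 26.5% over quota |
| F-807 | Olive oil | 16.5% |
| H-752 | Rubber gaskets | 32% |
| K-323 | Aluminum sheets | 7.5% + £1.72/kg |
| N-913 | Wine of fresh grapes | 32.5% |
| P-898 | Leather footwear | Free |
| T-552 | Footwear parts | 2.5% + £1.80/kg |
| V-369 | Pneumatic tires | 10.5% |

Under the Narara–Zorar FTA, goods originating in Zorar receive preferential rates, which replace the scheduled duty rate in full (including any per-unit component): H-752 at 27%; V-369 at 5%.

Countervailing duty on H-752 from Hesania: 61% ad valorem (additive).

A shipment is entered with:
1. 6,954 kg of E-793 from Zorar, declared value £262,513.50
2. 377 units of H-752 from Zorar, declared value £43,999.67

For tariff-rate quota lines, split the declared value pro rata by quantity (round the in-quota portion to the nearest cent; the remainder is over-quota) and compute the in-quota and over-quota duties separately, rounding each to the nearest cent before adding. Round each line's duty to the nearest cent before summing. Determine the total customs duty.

Line 1 (E-793, Zorar, 6,954 kg, £262,513.50):
Code E-793 is under a tariff-rate quota (threshold 2,369 kg). In-quota: 2,369 kg at 9%; over-quota: 4,585 kg at 26.5%.
Pro-rata value split: in-quota = £262,513.50 × 2,369/6,954 = £89,429.75; over-quota = £262,513.50 − £89,429.75 = £173,083.75.
In-quota duty = £89,429.75 × 9% = £8,048.68. Over-quota duty = £173,083.75 × 26.5% = £45,867.19.
Line duty = £8,048.68 + £45,867.19 = £53,915.87.
Line 2 (H-752, Zorar, 377 units, £43,999.67):
Base rate for H-752 is 32%.
Origin Zorar qualifies under the Narara–Zorar agreement and H-752 is covered: preferential rate 27% applies instead.
The additional-duty order on H-752 targets Hesania, not Zorar; it does not apply.
Duty = £43,999.67 × 27% = £11,879.91.
Total = £53,915.87 + £11,879.91 = £65,795.78.

£65,795.78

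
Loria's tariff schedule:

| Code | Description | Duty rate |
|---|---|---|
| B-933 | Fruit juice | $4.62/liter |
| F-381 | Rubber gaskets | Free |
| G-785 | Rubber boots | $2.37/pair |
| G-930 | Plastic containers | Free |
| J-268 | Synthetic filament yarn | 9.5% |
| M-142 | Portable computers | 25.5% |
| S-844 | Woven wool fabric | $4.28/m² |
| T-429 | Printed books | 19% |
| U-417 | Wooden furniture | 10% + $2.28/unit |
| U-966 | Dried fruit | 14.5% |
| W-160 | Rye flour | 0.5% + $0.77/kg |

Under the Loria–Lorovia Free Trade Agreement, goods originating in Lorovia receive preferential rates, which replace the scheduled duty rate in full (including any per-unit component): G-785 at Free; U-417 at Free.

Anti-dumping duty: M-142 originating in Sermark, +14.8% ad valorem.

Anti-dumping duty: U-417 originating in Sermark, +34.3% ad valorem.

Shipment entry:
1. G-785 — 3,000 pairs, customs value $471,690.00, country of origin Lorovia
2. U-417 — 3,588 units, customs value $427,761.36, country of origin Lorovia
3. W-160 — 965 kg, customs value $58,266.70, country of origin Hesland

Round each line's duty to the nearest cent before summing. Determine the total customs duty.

$1,034.38

Line 1 (G-785, Lorovia, 3,000 pairs, $471,690.00):
Base rate for G-785 is $2.37/pair.
Origin Lorovia qualifies under the Loria–Lorovia agreement and G-785 is covered: preferential rate Free applies instead.
Duty = $471,690.00 × 0% = $0.00.
Line 2 (U-417, Lorovia, 3,588 units, $427,761.36):
Base rate for U-417 is 10% + $2.28/unit.
Origin Lorovia qualifies under the Loria–Lorovia agreement and U-417 is covered: preferential rate Free applies instead.
The additional-duty order on U-417 targets Sermark, not Lorovia; it does not apply.
Duty = $427,761.36 × 0% = $0.00.
Line 3 (W-160, Hesland, 965 kg, $58,266.70):
Base rate for W-160 is 0.5% + $0.77/kg.
Duty = $58,266.70 × 0.5% + 965 × $0.77 = $1,034.38.
Total = $0.00 + $0.00 + $1,034.38 = $1,034.38.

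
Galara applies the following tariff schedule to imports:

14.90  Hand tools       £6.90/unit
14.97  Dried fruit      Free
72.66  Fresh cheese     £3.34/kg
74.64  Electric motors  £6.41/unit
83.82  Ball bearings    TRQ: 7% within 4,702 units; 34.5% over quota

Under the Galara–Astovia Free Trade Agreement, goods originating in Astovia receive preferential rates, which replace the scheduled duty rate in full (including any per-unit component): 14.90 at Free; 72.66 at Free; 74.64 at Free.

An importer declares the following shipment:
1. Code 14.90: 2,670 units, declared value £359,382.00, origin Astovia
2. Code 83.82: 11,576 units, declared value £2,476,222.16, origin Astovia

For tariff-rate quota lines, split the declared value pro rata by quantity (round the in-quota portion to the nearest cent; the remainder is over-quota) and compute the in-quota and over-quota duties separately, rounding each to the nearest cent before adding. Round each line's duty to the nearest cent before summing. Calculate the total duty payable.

£577,700.32

Line 1 (14.90, Astovia, 2,670 units, £359,382.00):
Base rate for 14.90 is £6.90/unit.
Origin Astovia qualifies under the Galara–Astovia agreement and 14.90 is covered: preferential rate Free applies instead.
Duty = £359,382.00 × 0% = £0.00.
Line 2 (83.82, Astovia, 11,576 units, £2,476,222.16):
Code 83.82 is under a tariff-rate quota (threshold 4,702 units). In-quota: 4,702 units at 7%; over-quota: 6,874 units at 34.5%.
Pro-rata value split: in-quota = £2,476,222.16 × 4,702/11,576 = £1,005,804.82; over-quota = £2,476,222.16 − £1,005,804.82 = £1,470,417.34.
In-quota duty = £1,005,804.82 × 7% = £70,406.34. Over-quota duty = £1,470,417.34 × 34.5% = £507,293.98.
Line duty = £70,406.34 + £507,293.98 = £577,700.32.
Total = £0.00 + £577,700.32 = £577,700.32.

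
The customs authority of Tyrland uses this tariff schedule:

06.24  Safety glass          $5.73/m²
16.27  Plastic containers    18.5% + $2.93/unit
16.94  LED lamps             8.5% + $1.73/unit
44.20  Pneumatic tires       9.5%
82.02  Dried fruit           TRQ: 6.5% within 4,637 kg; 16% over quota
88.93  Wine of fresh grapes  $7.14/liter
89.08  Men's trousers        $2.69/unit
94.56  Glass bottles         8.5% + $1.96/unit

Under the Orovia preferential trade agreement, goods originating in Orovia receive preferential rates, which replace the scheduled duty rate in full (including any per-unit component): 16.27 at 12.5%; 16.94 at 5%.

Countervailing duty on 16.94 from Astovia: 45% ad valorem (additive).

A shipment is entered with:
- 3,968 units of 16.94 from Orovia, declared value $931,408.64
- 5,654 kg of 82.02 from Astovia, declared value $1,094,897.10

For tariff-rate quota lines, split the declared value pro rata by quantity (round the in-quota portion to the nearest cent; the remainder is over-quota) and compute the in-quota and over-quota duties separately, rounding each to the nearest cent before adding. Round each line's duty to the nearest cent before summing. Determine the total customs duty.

$136,448.24

Line 1 (16.94, Orovia, 3,968 units, $931,408.64):
Base rate for 16.94 is 8.5% + $1.73/unit.
Origin Orovia qualifies under the Tyrland–Orovia agreement and 16.94 is covered: preferential rate 5% applies instead.
The additional-duty order on 16.94 targets Astovia, not Orovia; it does not apply.
Duty = $931,408.64 × 5% = $46,570.43.
Line 2 (82.02, Astovia, 5,654 kg, $1,094,897.10):
Code 82.02 is under a tariff-rate quota (threshold 4,637 kg). In-quota: 4,637 kg at 6.5%; over-quota: 1,017 kg at 16%.
Pro-rata value split: in-quota = $1,094,897.10 × 4,637/5,654 = $897,955.05; over-quota = $1,094,897.10 − $897,955.05 = $196,942.05.
In-quota duty = $897,955.05 × 6.5% = $58,367.08. Over-quota duty = $196,942.05 × 16% = $31,510.73.
Line duty = $58,367.08 + $31,510.73 = $89,877.81.
Total = $46,570.43 + $89,877.81 = $136,448.24.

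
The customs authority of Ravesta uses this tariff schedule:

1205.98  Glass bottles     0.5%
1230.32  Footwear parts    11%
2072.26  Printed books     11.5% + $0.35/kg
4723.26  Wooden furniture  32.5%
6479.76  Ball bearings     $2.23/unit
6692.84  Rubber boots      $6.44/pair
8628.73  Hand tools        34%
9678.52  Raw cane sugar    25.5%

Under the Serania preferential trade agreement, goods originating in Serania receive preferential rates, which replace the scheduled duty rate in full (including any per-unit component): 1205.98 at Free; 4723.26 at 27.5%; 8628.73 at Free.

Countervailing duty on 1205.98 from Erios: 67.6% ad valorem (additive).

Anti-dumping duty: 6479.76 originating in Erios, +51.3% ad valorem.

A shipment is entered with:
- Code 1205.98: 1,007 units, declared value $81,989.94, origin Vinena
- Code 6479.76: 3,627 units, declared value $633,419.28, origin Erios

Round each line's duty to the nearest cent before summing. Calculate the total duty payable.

$333,442.25

Line 1 (1205.98, Vinena, 1,007 units, $81,989.94):
Base rate for 1205.98 is 0.5%.
1205.98 has an FTA preferential rate, but origin Vinena is not Serania; base rate stands.
The additional-duty order on 1205.98 targets Erios, not Vinena; it does not apply.
Duty = $81,989.94 × 0.5% = $409.95.
Line 2 (6479.76, Erios, 3,627 units, $633,419.28):
Base rate for 6479.76 is $2.23/unit.
Additional duty on 6479.76 from Erios: +51.3% ad valorem. Applied ad valorem rate = 51.3%.
Duty = $633,419.28 × 51.3% + 3,627 × $2.23 = $333,032.30.
Total = $409.95 + $333,032.30 = $333,442.25.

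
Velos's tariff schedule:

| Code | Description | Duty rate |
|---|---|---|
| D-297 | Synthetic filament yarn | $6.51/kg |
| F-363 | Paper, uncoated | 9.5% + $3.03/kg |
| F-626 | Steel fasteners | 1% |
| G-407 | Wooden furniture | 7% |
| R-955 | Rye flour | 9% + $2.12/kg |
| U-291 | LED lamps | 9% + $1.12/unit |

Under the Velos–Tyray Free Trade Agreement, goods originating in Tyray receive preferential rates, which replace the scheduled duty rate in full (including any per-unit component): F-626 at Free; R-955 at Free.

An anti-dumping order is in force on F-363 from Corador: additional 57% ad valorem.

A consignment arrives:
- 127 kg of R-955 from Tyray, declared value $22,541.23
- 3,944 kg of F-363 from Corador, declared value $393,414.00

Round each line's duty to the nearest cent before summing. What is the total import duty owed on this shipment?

Line 1 (R-955, Tyray, 127 kg, $22,541.23):
Base rate for R-955 is 9% + $2.12/kg.
Origin Tyray qualifies under the Velos–Tyray agreement and R-955 is covered: preferential rate Free applies instead.
Duty = $22,541.23 × 0% = $0.00.
Line 2 (F-363, Corador, 3,944 kg, $393,414.00):
Base rate for F-363 is 9.5% + $3.03/kg.
Additional duty on F-363 from Corador: +57%. Applied ad valorem rate: 9.5% + 57% = 66.5%.
Duty = $393,414.00 × 66.5% + 3,944 × $3.03 = $273,570.63.
Total = $0.00 + $273,570.63 = $273,570.63.

$273,570.63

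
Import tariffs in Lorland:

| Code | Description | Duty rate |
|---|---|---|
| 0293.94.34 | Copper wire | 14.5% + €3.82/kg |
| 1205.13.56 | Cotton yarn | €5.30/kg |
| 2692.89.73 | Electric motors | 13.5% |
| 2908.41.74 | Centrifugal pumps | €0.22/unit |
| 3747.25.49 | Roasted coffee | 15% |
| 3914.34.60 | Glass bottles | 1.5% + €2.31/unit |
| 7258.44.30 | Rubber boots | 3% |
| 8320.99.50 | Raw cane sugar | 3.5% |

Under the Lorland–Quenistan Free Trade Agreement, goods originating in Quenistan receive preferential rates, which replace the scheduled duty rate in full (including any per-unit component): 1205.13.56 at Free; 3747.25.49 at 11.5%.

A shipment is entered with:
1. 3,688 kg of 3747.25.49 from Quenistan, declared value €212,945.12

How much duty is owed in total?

Line 1 (3747.25.49, Quenistan, 3,688 kg, €212,945.12):
Base rate for 3747.25.49 is 15%.
Origin Quenistan qualifies under the Lorland–Quenistan agreement and 3747.25.49 is covered: preferential rate 11.5% applies instead.
Duty = €212,945.12 × 11.5% = €24,488.69.

€24,488.69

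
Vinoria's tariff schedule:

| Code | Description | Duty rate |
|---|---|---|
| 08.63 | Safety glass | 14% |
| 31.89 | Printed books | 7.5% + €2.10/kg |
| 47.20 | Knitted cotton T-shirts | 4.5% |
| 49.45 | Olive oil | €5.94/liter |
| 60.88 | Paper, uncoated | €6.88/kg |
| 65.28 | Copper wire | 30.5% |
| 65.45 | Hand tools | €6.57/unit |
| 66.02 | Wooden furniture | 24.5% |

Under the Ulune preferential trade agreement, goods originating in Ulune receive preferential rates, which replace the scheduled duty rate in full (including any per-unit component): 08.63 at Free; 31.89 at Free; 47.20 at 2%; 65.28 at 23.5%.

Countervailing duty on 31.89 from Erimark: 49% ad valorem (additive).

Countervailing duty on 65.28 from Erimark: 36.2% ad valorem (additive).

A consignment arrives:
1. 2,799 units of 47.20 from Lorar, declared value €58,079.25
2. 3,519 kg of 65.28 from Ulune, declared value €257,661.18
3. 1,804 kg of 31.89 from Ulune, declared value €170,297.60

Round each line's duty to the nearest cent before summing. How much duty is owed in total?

Line 1 (47.20, Lorar, 2,799 units, €58,079.25):
Base rate for 47.20 is 4.5%.
47.20 has an FTA preferential rate, but origin Lorar is not Ulune; base rate stands.
Duty = €58,079.25 × 4.5% = €2,613.57.
Line 2 (65.28, Ulune, 3,519 kg, €257,661.18):
Base rate for 65.28 is 30.5%.
Origin Ulune qualifies under the Vinoria–Ulune agreement and 65.28 is covered: preferential rate 23.5% applies instead.
The additional-duty order on 65.28 targets Erimark, not Ulune; it does not apply.
Duty = €257,661.18 × 23.5% = €60,550.38.
Line 3 (31.89, Ulune, 1,804 kg, €170,297.60):
Base rate for 31.89 is 7.5% + €2.10/kg.
Origin Ulune qualifies under the Vinoria–Ulune agreement and 31.89 is covered: preferential rate Free applies instead.
The additional-duty order on 31.89 targets Erimark, not Ulune; it does not apply.
Duty = €170,297.60 × 0% = €0.00.
Total = €2,613.57 + €60,550.38 + €0.00 = €63,163.95.

€63,163.95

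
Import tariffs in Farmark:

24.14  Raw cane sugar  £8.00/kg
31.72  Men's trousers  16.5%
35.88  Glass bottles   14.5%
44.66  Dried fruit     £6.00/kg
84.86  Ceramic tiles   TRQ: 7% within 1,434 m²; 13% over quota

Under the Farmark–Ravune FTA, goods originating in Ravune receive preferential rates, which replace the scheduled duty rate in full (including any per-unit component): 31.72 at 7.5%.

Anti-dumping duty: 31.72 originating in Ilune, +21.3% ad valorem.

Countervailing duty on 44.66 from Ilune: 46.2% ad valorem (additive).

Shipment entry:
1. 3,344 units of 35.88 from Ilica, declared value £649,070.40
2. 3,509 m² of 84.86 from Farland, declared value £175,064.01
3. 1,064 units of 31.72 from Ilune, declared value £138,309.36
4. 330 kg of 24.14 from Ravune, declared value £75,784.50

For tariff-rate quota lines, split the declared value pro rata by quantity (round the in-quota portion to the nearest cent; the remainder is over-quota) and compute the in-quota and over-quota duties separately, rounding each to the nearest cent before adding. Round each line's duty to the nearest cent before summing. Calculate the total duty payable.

Line 1 (35.88, Ilica, 3,344 units, £649,070.40):
Base rate for 35.88 is 14.5%.
Duty = £649,070.40 × 14.5% = £94,115.21.
Line 2 (84.86, Farland, 3,509 m², £175,064.01):
Code 84.86 is under a tariff-rate quota (threshold 1,434 m²). In-quota: 1,434 m² at 7%; over-quota: 2,075 m² at 13%.
Pro-rata value split: in-quota = £175,064.01 × 1,434/3,509 = £71,542.26; over-quota = £175,064.01 − £71,542.26 = £103,521.75.
In-quota duty = £71,542.26 × 7% = £5,007.96. Over-quota duty = £103,521.75 × 13% = £13,457.83.
Line duty = £5,007.96 + £13,457.83 = £18,465.79.
Line 3 (31.72, Ilune, 1,064 units, £138,309.36):
Base rate for 31.72 is 16.5%.
31.72 has an FTA preferential rate, but origin Ilune is not Ravune; base rate stands.
Additional duty on 31.72 from Ilune: +21.3%. Applied ad valorem rate: 16.5% + 21.3% = 37.8%.
Duty = £138,309.36 × 37.8% = £52,280.94.
Line 4 (24.14, Ravune, 330 kg, £75,784.50):
Base rate for 24.14 is £8.00/kg.
Origin Ravune is the FTA partner but 24.14 is not on the preference list; base rate stands.
Duty = 330 × £8.00 = £2,640.00.
Total = £94,115.21 + £18,465.79 + £52,280.94 + £2,640.00 = £167,501.94.

£167,501.94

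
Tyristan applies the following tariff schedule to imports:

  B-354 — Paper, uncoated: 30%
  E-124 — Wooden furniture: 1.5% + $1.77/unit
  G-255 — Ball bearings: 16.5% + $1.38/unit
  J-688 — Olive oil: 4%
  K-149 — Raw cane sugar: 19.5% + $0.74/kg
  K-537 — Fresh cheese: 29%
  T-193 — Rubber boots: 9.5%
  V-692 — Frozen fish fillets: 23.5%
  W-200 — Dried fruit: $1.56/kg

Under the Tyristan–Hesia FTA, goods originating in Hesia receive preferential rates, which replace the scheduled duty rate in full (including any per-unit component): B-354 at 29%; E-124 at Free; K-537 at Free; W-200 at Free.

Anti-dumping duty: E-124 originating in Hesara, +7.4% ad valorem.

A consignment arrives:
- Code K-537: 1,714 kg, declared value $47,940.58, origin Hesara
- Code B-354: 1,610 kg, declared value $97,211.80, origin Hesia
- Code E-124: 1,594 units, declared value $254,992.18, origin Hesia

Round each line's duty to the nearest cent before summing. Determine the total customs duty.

Line 1 (K-537, Hesara, 1,714 kg, $47,940.58):
Base rate for K-537 is 29%.
K-537 has an FTA preferential rate, but origin Hesara is not Hesia; base rate stands.
Duty = $47,940.58 × 29% = $13,902.77.
Line 2 (B-354, Hesia, 1,610 kg, $97,211.80):
Base rate for B-354 is 30%.
Origin Hesia qualifies under the Tyristan–Hesia agreement and B-354 is covered: preferential rate 29% applies instead.
Duty = $97,211.80 × 29% = $28,191.42.
Line 3 (E-124, Hesia, 1,594 units, $254,992.18):
Base rate for E-124 is 1.5% + $1.77/unit.
Origin Hesia qualifies under the Tyristan–Hesia agreement and E-124 is covered: preferential rate Free applies instead.
The additional-duty order on E-124 targets Hesara, not Hesia; it does not apply.
Duty = $254,992.18 × 0% = $0.00.
Total = $13,902.77 + $28,191.42 + $0.00 = $42,094.19.

$42,094.19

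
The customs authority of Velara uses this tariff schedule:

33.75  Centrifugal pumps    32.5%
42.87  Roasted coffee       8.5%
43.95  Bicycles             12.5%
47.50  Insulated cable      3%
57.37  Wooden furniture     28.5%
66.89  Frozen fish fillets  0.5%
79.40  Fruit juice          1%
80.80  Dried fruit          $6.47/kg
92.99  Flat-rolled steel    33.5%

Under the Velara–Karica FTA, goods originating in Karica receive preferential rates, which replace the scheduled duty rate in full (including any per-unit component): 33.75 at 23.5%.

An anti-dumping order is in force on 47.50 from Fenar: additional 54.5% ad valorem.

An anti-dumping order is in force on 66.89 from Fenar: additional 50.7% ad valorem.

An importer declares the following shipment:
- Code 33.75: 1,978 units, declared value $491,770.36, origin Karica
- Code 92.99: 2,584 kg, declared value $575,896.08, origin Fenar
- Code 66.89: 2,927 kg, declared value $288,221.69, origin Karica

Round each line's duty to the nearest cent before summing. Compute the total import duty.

$309,932.33

Line 1 (33.75, Karica, 1,978 units, $491,770.36):
Base rate for 33.75 is 32.5%.
Origin Karica qualifies under the Velara–Karica agreement and 33.75 is covered: preferential rate 23.5% applies instead.
Duty = $491,770.36 × 23.5% = $115,566.03.
Line 2 (92.99, Fenar, 2,584 kg, $575,896.08):
Base rate for 92.99 is 33.5%.
Duty = $575,896.08 × 33.5% = $192,925.19.
Line 3 (66.89, Karica, 2,927 kg, $288,221.69):
Base rate for 66.89 is 0.5%.
Origin Karica is the FTA partner but 66.89 is not on the preference list; base rate stands.
The additional-duty order on 66.89 targets Fenar, not Karica; it does not apply.
Duty = $288,221.69 × 0.5% = $1,441.11.
Total = $115,566.03 + $192,925.19 + $1,441.11 = $309,932.33.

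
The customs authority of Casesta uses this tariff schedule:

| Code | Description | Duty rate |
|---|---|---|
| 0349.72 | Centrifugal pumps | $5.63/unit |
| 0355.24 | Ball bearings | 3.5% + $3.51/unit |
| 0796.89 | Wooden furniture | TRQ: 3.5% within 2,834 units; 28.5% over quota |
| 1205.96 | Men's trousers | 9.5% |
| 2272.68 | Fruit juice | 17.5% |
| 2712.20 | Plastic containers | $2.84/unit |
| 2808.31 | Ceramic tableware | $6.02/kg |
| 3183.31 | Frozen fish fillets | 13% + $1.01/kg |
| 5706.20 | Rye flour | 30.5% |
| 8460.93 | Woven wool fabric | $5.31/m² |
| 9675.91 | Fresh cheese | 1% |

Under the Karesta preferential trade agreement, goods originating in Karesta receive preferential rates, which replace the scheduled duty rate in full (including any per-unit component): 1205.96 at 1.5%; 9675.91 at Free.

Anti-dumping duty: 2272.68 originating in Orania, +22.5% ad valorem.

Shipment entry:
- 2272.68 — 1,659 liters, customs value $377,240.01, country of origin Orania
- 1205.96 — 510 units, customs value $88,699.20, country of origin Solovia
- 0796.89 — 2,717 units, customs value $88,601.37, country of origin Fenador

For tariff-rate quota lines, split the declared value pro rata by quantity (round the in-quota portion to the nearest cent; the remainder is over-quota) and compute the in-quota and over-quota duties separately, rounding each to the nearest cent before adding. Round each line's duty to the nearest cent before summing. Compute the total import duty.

$162,423.47

Line 1 (2272.68, Orania, 1,659 liters, $377,240.01):
Base rate for 2272.68 is 17.5%.
Additional duty on 2272.68 from Orania: +22.5%. Applied ad valorem rate: 17.5% + 22.5% = 40%.
Duty = $377,240.01 × 40% = $150,896.00.
Line 2 (1205.96, Solovia, 510 units, $88,699.20):
Base rate for 1205.96 is 9.5%.
1205.96 has an FTA preferential rate, but origin Solovia is not Karesta; base rate stands.
Duty = $88,699.20 × 9.5% = $8,426.42.
Line 3 (0796.89, Fenador, 2,717 units, $88,601.37):
Code 0796.89 is under a tariff-rate quota (threshold 2,834 units). Quantity 2,717 units is within the quota, so the in-quota rate 3.5% applies to the full value.
Duty = $88,601.37 × 3.5% = $3,101.05.
Total = $150,896.00 + $8,426.42 + $3,101.05 = $162,423.47.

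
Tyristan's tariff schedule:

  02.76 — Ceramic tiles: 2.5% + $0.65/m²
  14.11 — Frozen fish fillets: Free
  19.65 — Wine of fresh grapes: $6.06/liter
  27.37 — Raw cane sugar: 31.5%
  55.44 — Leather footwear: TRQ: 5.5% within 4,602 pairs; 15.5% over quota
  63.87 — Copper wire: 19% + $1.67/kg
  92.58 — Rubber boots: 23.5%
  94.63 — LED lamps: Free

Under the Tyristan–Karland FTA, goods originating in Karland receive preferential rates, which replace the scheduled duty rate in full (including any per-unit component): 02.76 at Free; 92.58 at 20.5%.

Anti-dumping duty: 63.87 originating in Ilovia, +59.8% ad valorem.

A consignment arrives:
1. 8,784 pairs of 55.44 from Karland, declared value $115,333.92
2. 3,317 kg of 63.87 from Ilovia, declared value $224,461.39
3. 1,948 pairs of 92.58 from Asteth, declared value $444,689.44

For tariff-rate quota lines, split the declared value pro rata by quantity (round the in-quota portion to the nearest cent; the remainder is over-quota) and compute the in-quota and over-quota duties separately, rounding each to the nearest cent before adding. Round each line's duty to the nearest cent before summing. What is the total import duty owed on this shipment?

$298,751.32

Line 1 (55.44, Karland, 8,784 pairs, $115,333.92):
Code 55.44 is under a tariff-rate quota (threshold 4,602 pairs). In-quota: 4,602 pairs at 5.5%; over-quota: 4,182 pairs at 15.5%.
Pro-rata value split: in-quota = $115,333.92 × 4,602/8,784 = $60,424.26; over-quota = $115,333.92 − $60,424.26 = $54,909.66.
In-quota duty = $60,424.26 × 5.5% = $3,323.33. Over-quota duty = $54,909.66 × 15.5% = $8,511.00.
Line duty = $3,323.33 + $8,511.00 = $11,834.33.
Line 2 (63.87, Ilovia, 3,317 kg, $224,461.39):
Base rate for 63.87 is 19% + $1.67/kg.
Additional duty on 63.87 from Ilovia: +59.8%. Applied ad valorem rate: 19% + 59.8% = 78.8%.
Duty = $224,461.39 × 78.8% + 3,317 × $1.67 = $182,414.97.
Line 3 (92.58, Asteth, 1,948 pairs, $444,689.44):
Base rate for 92.58 is 23.5%.
92.58 has an FTA preferential rate, but origin Asteth is not Karland; base rate stands.
Duty = $444,689.44 × 23.5% = $104,502.02.
Total = $11,834.33 + $182,414.97 + $104,502.02 = $298,751.32.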